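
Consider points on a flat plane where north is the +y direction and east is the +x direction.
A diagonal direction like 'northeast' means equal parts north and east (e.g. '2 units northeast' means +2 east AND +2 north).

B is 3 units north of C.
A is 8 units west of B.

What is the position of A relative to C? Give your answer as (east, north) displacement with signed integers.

Answer: A is at (east=-8, north=3) relative to C.

Derivation:
Place C at the origin (east=0, north=0).
  B is 3 units north of C: delta (east=+0, north=+3); B at (east=0, north=3).
  A is 8 units west of B: delta (east=-8, north=+0); A at (east=-8, north=3).
Therefore A relative to C: (east=-8, north=3).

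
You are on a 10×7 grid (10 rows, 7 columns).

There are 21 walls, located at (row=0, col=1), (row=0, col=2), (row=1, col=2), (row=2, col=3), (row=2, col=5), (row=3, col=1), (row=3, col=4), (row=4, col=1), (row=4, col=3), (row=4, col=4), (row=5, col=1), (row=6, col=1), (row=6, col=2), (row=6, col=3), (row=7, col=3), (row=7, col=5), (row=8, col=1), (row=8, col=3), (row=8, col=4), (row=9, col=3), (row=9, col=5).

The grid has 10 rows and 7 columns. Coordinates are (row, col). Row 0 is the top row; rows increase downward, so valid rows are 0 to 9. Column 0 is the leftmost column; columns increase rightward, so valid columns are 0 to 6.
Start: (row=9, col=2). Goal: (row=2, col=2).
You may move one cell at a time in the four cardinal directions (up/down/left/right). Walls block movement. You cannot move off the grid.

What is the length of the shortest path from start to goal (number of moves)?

Answer: Shortest path length: 11

Derivation:
BFS from (row=9, col=2) until reaching (row=2, col=2):
  Distance 0: (row=9, col=2)
  Distance 1: (row=8, col=2), (row=9, col=1)
  Distance 2: (row=7, col=2), (row=9, col=0)
  Distance 3: (row=7, col=1), (row=8, col=0)
  Distance 4: (row=7, col=0)
  Distance 5: (row=6, col=0)
  Distance 6: (row=5, col=0)
  Distance 7: (row=4, col=0)
  Distance 8: (row=3, col=0)
  Distance 9: (row=2, col=0)
  Distance 10: (row=1, col=0), (row=2, col=1)
  Distance 11: (row=0, col=0), (row=1, col=1), (row=2, col=2)  <- goal reached here
One shortest path (11 moves): (row=9, col=2) -> (row=9, col=1) -> (row=9, col=0) -> (row=8, col=0) -> (row=7, col=0) -> (row=6, col=0) -> (row=5, col=0) -> (row=4, col=0) -> (row=3, col=0) -> (row=2, col=0) -> (row=2, col=1) -> (row=2, col=2)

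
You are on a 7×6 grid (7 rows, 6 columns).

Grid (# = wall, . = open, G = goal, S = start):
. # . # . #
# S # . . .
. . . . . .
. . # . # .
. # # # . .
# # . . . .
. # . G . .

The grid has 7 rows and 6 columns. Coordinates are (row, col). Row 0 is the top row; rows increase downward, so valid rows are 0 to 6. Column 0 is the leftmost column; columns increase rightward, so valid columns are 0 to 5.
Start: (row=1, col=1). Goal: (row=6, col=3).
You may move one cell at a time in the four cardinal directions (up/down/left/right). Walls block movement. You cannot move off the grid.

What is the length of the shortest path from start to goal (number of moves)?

Answer: Shortest path length: 11

Derivation:
BFS from (row=1, col=1) until reaching (row=6, col=3):
  Distance 0: (row=1, col=1)
  Distance 1: (row=2, col=1)
  Distance 2: (row=2, col=0), (row=2, col=2), (row=3, col=1)
  Distance 3: (row=2, col=3), (row=3, col=0)
  Distance 4: (row=1, col=3), (row=2, col=4), (row=3, col=3), (row=4, col=0)
  Distance 5: (row=1, col=4), (row=2, col=5)
  Distance 6: (row=0, col=4), (row=1, col=5), (row=3, col=5)
  Distance 7: (row=4, col=5)
  Distance 8: (row=4, col=4), (row=5, col=5)
  Distance 9: (row=5, col=4), (row=6, col=5)
  Distance 10: (row=5, col=3), (row=6, col=4)
  Distance 11: (row=5, col=2), (row=6, col=3)  <- goal reached here
One shortest path (11 moves): (row=1, col=1) -> (row=2, col=1) -> (row=2, col=2) -> (row=2, col=3) -> (row=2, col=4) -> (row=2, col=5) -> (row=3, col=5) -> (row=4, col=5) -> (row=4, col=4) -> (row=5, col=4) -> (row=5, col=3) -> (row=6, col=3)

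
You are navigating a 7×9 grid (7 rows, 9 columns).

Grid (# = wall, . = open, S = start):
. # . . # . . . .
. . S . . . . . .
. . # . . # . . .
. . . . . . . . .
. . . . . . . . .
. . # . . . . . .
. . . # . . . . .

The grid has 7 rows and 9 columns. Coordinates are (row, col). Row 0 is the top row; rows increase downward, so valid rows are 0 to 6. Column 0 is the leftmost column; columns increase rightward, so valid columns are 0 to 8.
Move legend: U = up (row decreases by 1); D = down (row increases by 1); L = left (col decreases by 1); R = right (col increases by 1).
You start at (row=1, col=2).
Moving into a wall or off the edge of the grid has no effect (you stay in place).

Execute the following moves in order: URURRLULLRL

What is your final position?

Start: (row=1, col=2)
  U (up): (row=1, col=2) -> (row=0, col=2)
  R (right): (row=0, col=2) -> (row=0, col=3)
  U (up): blocked, stay at (row=0, col=3)
  R (right): blocked, stay at (row=0, col=3)
  R (right): blocked, stay at (row=0, col=3)
  L (left): (row=0, col=3) -> (row=0, col=2)
  U (up): blocked, stay at (row=0, col=2)
  L (left): blocked, stay at (row=0, col=2)
  L (left): blocked, stay at (row=0, col=2)
  R (right): (row=0, col=2) -> (row=0, col=3)
  L (left): (row=0, col=3) -> (row=0, col=2)
Final: (row=0, col=2)

Answer: Final position: (row=0, col=2)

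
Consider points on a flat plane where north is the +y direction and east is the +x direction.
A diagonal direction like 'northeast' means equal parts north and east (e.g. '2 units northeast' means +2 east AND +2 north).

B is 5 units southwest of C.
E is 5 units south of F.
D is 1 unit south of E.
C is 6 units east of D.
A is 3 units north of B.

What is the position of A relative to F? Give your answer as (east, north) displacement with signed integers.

Answer: A is at (east=1, north=-8) relative to F.

Derivation:
Place F at the origin (east=0, north=0).
  E is 5 units south of F: delta (east=+0, north=-5); E at (east=0, north=-5).
  D is 1 unit south of E: delta (east=+0, north=-1); D at (east=0, north=-6).
  C is 6 units east of D: delta (east=+6, north=+0); C at (east=6, north=-6).
  B is 5 units southwest of C: delta (east=-5, north=-5); B at (east=1, north=-11).
  A is 3 units north of B: delta (east=+0, north=+3); A at (east=1, north=-8).
Therefore A relative to F: (east=1, north=-8).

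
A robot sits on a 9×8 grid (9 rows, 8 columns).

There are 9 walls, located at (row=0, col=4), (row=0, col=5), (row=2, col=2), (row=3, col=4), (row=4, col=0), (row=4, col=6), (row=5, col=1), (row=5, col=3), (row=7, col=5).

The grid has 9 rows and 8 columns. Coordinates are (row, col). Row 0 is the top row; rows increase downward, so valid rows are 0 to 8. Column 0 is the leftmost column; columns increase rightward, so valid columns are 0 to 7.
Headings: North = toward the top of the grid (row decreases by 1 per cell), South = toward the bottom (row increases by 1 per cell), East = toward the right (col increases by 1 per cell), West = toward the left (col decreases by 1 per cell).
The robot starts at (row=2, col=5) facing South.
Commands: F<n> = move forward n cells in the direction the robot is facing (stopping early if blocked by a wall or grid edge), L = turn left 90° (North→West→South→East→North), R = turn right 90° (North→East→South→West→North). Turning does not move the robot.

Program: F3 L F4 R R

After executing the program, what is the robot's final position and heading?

Answer: Final position: (row=5, col=7), facing West

Derivation:
Start: (row=2, col=5), facing South
  F3: move forward 3, now at (row=5, col=5)
  L: turn left, now facing East
  F4: move forward 2/4 (blocked), now at (row=5, col=7)
  R: turn right, now facing South
  R: turn right, now facing West
Final: (row=5, col=7), facing West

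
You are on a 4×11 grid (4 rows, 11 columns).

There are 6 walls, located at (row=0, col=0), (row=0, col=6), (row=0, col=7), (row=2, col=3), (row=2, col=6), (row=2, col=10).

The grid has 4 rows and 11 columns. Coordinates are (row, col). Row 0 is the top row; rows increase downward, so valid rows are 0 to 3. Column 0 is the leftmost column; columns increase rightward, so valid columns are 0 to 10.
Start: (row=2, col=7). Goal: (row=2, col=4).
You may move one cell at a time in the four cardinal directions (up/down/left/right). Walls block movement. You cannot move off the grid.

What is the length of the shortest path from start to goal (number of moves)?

BFS from (row=2, col=7) until reaching (row=2, col=4):
  Distance 0: (row=2, col=7)
  Distance 1: (row=1, col=7), (row=2, col=8), (row=3, col=7)
  Distance 2: (row=1, col=6), (row=1, col=8), (row=2, col=9), (row=3, col=6), (row=3, col=8)
  Distance 3: (row=0, col=8), (row=1, col=5), (row=1, col=9), (row=3, col=5), (row=3, col=9)
  Distance 4: (row=0, col=5), (row=0, col=9), (row=1, col=4), (row=1, col=10), (row=2, col=5), (row=3, col=4), (row=3, col=10)
  Distance 5: (row=0, col=4), (row=0, col=10), (row=1, col=3), (row=2, col=4), (row=3, col=3)  <- goal reached here
One shortest path (5 moves): (row=2, col=7) -> (row=1, col=7) -> (row=1, col=6) -> (row=1, col=5) -> (row=1, col=4) -> (row=2, col=4)

Answer: Shortest path length: 5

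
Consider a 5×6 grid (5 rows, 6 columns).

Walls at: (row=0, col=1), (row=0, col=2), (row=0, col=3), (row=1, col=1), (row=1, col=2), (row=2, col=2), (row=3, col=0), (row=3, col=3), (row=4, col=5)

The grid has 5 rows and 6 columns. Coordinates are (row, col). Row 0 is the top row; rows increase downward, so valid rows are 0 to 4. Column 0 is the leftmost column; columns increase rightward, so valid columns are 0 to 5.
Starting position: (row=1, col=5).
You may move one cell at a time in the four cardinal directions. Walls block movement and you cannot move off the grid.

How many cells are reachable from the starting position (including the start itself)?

Answer: Reachable cells: 21

Derivation:
BFS flood-fill from (row=1, col=5):
  Distance 0: (row=1, col=5)
  Distance 1: (row=0, col=5), (row=1, col=4), (row=2, col=5)
  Distance 2: (row=0, col=4), (row=1, col=3), (row=2, col=4), (row=3, col=5)
  Distance 3: (row=2, col=3), (row=3, col=4)
  Distance 4: (row=4, col=4)
  Distance 5: (row=4, col=3)
  Distance 6: (row=4, col=2)
  Distance 7: (row=3, col=2), (row=4, col=1)
  Distance 8: (row=3, col=1), (row=4, col=0)
  Distance 9: (row=2, col=1)
  Distance 10: (row=2, col=0)
  Distance 11: (row=1, col=0)
  Distance 12: (row=0, col=0)
Total reachable: 21 (grid has 21 open cells total)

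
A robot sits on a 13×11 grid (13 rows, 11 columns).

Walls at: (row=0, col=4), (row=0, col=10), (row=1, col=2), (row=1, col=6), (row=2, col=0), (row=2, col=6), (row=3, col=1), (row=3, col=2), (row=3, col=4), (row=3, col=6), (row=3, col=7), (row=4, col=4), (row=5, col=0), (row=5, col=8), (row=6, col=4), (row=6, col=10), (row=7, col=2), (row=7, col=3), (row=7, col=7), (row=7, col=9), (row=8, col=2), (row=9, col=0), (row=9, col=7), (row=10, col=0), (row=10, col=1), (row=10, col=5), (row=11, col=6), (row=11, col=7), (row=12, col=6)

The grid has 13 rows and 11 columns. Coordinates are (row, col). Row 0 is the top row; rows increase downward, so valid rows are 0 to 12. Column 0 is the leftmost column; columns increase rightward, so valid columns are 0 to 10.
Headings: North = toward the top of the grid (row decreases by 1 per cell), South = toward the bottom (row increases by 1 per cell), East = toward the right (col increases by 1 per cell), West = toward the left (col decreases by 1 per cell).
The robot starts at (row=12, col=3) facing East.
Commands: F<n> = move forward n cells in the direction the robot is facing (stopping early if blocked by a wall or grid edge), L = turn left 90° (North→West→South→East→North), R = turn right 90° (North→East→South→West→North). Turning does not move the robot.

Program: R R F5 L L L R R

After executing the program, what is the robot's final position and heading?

Start: (row=12, col=3), facing East
  R: turn right, now facing South
  R: turn right, now facing West
  F5: move forward 3/5 (blocked), now at (row=12, col=0)
  L: turn left, now facing South
  L: turn left, now facing East
  L: turn left, now facing North
  R: turn right, now facing East
  R: turn right, now facing South
Final: (row=12, col=0), facing South

Answer: Final position: (row=12, col=0), facing South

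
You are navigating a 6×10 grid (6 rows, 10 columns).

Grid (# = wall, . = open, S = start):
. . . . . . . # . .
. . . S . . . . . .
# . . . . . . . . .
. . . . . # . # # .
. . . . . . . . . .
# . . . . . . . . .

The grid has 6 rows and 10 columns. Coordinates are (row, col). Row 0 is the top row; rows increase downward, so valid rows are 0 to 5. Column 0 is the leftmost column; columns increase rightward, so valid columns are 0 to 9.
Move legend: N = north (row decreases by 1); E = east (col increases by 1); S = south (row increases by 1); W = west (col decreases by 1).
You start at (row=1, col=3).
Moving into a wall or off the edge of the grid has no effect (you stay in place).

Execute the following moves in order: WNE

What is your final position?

Answer: Final position: (row=0, col=3)

Derivation:
Start: (row=1, col=3)
  W (west): (row=1, col=3) -> (row=1, col=2)
  N (north): (row=1, col=2) -> (row=0, col=2)
  E (east): (row=0, col=2) -> (row=0, col=3)
Final: (row=0, col=3)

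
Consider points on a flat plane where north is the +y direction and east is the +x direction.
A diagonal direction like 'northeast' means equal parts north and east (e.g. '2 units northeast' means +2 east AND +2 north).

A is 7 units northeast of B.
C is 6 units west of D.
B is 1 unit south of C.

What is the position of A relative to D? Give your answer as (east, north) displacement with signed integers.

Place D at the origin (east=0, north=0).
  C is 6 units west of D: delta (east=-6, north=+0); C at (east=-6, north=0).
  B is 1 unit south of C: delta (east=+0, north=-1); B at (east=-6, north=-1).
  A is 7 units northeast of B: delta (east=+7, north=+7); A at (east=1, north=6).
Therefore A relative to D: (east=1, north=6).

Answer: A is at (east=1, north=6) relative to D.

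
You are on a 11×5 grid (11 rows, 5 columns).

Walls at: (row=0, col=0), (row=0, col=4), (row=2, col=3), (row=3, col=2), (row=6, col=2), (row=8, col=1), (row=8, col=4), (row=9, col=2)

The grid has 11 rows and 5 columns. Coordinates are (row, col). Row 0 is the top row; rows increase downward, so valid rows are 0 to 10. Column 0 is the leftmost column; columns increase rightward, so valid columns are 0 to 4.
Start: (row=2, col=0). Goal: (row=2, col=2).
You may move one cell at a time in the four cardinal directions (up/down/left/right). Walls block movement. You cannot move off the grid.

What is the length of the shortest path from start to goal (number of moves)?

Answer: Shortest path length: 2

Derivation:
BFS from (row=2, col=0) until reaching (row=2, col=2):
  Distance 0: (row=2, col=0)
  Distance 1: (row=1, col=0), (row=2, col=1), (row=3, col=0)
  Distance 2: (row=1, col=1), (row=2, col=2), (row=3, col=1), (row=4, col=0)  <- goal reached here
One shortest path (2 moves): (row=2, col=0) -> (row=2, col=1) -> (row=2, col=2)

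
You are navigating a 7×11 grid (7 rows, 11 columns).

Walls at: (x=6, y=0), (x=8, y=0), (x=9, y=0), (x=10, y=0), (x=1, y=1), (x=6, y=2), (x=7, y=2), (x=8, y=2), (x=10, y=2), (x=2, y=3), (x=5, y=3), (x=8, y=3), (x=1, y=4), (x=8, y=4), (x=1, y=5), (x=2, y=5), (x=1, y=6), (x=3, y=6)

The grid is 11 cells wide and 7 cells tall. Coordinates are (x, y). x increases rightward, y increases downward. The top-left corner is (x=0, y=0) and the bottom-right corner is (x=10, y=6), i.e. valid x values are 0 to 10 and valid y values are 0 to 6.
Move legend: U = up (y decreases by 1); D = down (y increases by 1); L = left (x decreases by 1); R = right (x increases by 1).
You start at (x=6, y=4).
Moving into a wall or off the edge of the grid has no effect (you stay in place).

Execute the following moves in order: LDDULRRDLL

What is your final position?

Start: (x=6, y=4)
  L (left): (x=6, y=4) -> (x=5, y=4)
  D (down): (x=5, y=4) -> (x=5, y=5)
  D (down): (x=5, y=5) -> (x=5, y=6)
  U (up): (x=5, y=6) -> (x=5, y=5)
  L (left): (x=5, y=5) -> (x=4, y=5)
  R (right): (x=4, y=5) -> (x=5, y=5)
  R (right): (x=5, y=5) -> (x=6, y=5)
  D (down): (x=6, y=5) -> (x=6, y=6)
  L (left): (x=6, y=6) -> (x=5, y=6)
  L (left): (x=5, y=6) -> (x=4, y=6)
Final: (x=4, y=6)

Answer: Final position: (x=4, y=6)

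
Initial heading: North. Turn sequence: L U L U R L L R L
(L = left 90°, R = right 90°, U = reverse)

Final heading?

Answer: Final heading: East

Derivation:
Start: North
  L (left (90° counter-clockwise)) -> West
  U (U-turn (180°)) -> East
  L (left (90° counter-clockwise)) -> North
  U (U-turn (180°)) -> South
  R (right (90° clockwise)) -> West
  L (left (90° counter-clockwise)) -> South
  L (left (90° counter-clockwise)) -> East
  R (right (90° clockwise)) -> South
  L (left (90° counter-clockwise)) -> East
Final: East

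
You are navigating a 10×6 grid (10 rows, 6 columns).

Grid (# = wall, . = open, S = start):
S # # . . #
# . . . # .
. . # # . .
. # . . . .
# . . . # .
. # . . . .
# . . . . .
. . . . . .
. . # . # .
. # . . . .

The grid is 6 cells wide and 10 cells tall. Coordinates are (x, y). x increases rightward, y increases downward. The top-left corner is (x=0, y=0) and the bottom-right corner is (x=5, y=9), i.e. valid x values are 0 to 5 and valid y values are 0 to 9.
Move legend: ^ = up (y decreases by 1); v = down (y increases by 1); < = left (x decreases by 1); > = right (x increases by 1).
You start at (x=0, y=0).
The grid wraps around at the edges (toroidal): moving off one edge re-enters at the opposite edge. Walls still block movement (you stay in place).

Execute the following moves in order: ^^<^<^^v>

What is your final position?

Answer: Final position: (x=5, y=6)

Derivation:
Start: (x=0, y=0)
  ^ (up): (x=0, y=0) -> (x=0, y=9)
  ^ (up): (x=0, y=9) -> (x=0, y=8)
  < (left): (x=0, y=8) -> (x=5, y=8)
  ^ (up): (x=5, y=8) -> (x=5, y=7)
  < (left): (x=5, y=7) -> (x=4, y=7)
  ^ (up): (x=4, y=7) -> (x=4, y=6)
  ^ (up): (x=4, y=6) -> (x=4, y=5)
  v (down): (x=4, y=5) -> (x=4, y=6)
  > (right): (x=4, y=6) -> (x=5, y=6)
Final: (x=5, y=6)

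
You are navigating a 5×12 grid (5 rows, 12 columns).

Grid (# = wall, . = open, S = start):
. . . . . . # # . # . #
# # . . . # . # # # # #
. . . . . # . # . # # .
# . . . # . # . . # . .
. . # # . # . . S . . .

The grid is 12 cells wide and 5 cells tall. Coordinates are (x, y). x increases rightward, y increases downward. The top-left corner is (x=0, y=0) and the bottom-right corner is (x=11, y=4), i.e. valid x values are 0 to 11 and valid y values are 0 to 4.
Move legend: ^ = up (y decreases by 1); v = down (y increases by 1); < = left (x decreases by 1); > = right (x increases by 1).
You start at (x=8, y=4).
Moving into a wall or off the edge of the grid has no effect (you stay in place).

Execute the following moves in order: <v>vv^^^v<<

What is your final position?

Start: (x=8, y=4)
  < (left): (x=8, y=4) -> (x=7, y=4)
  v (down): blocked, stay at (x=7, y=4)
  > (right): (x=7, y=4) -> (x=8, y=4)
  v (down): blocked, stay at (x=8, y=4)
  v (down): blocked, stay at (x=8, y=4)
  ^ (up): (x=8, y=4) -> (x=8, y=3)
  ^ (up): (x=8, y=3) -> (x=8, y=2)
  ^ (up): blocked, stay at (x=8, y=2)
  v (down): (x=8, y=2) -> (x=8, y=3)
  < (left): (x=8, y=3) -> (x=7, y=3)
  < (left): blocked, stay at (x=7, y=3)
Final: (x=7, y=3)

Answer: Final position: (x=7, y=3)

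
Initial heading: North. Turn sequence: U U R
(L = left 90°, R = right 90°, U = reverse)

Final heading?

Start: North
  U (U-turn (180°)) -> South
  U (U-turn (180°)) -> North
  R (right (90° clockwise)) -> East
Final: East

Answer: Final heading: East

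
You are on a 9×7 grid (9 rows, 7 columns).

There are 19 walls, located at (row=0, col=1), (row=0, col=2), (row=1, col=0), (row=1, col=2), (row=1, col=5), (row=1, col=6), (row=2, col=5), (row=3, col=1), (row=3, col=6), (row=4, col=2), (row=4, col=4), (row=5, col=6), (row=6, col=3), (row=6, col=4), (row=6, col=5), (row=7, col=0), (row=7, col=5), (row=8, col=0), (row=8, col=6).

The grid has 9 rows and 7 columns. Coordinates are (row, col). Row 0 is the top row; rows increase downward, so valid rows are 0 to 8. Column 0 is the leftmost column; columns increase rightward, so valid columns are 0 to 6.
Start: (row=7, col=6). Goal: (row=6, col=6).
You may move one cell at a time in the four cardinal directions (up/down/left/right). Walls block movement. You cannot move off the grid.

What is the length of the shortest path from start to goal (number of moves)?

BFS from (row=7, col=6) until reaching (row=6, col=6):
  Distance 0: (row=7, col=6)
  Distance 1: (row=6, col=6)  <- goal reached here
One shortest path (1 moves): (row=7, col=6) -> (row=6, col=6)

Answer: Shortest path length: 1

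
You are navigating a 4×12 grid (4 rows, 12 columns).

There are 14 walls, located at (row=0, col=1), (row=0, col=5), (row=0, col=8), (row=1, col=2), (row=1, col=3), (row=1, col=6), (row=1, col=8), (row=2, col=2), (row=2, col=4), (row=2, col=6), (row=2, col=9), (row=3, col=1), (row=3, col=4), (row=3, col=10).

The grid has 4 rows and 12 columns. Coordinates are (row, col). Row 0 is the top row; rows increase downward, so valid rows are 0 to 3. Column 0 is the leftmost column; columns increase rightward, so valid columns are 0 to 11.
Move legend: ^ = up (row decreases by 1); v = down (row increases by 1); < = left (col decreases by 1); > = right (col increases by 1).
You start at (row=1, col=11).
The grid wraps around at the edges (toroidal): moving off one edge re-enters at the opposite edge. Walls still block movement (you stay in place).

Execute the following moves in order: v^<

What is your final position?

Start: (row=1, col=11)
  v (down): (row=1, col=11) -> (row=2, col=11)
  ^ (up): (row=2, col=11) -> (row=1, col=11)
  < (left): (row=1, col=11) -> (row=1, col=10)
Final: (row=1, col=10)

Answer: Final position: (row=1, col=10)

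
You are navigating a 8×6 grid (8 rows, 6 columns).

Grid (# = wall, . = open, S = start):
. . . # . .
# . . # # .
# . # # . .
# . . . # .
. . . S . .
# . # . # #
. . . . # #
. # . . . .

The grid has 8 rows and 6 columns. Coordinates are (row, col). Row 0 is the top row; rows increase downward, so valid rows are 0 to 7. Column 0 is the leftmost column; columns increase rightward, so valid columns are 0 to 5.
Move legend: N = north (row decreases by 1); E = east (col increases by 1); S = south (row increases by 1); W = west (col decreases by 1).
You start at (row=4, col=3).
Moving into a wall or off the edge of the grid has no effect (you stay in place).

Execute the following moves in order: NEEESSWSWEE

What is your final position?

Answer: Final position: (row=6, col=3)

Derivation:
Start: (row=4, col=3)
  N (north): (row=4, col=3) -> (row=3, col=3)
  [×3]E (east): blocked, stay at (row=3, col=3)
  S (south): (row=3, col=3) -> (row=4, col=3)
  S (south): (row=4, col=3) -> (row=5, col=3)
  W (west): blocked, stay at (row=5, col=3)
  S (south): (row=5, col=3) -> (row=6, col=3)
  W (west): (row=6, col=3) -> (row=6, col=2)
  E (east): (row=6, col=2) -> (row=6, col=3)
  E (east): blocked, stay at (row=6, col=3)
Final: (row=6, col=3)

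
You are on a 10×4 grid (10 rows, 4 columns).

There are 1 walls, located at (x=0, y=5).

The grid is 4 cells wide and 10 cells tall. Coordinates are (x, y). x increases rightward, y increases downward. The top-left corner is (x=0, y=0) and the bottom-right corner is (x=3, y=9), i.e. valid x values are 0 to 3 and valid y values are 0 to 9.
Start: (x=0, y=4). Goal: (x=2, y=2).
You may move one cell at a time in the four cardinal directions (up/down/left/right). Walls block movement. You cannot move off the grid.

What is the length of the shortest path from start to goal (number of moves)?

Answer: Shortest path length: 4

Derivation:
BFS from (x=0, y=4) until reaching (x=2, y=2):
  Distance 0: (x=0, y=4)
  Distance 1: (x=0, y=3), (x=1, y=4)
  Distance 2: (x=0, y=2), (x=1, y=3), (x=2, y=4), (x=1, y=5)
  Distance 3: (x=0, y=1), (x=1, y=2), (x=2, y=3), (x=3, y=4), (x=2, y=5), (x=1, y=6)
  Distance 4: (x=0, y=0), (x=1, y=1), (x=2, y=2), (x=3, y=3), (x=3, y=5), (x=0, y=6), (x=2, y=6), (x=1, y=7)  <- goal reached here
One shortest path (4 moves): (x=0, y=4) -> (x=1, y=4) -> (x=2, y=4) -> (x=2, y=3) -> (x=2, y=2)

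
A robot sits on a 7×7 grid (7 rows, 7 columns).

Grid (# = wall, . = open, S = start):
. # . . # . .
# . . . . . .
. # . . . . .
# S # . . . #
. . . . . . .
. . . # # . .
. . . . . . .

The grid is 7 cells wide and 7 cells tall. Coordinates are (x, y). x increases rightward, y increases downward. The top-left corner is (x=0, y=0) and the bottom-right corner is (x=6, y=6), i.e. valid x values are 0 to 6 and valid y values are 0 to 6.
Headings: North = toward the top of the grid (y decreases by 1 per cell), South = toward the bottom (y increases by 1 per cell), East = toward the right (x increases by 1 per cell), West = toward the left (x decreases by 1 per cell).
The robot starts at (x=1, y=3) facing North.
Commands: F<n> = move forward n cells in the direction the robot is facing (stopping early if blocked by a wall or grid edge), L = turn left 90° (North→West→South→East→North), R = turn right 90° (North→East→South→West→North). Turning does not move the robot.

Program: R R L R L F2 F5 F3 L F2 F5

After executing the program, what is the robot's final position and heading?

Answer: Final position: (x=1, y=3), facing North

Derivation:
Start: (x=1, y=3), facing North
  R: turn right, now facing East
  R: turn right, now facing South
  L: turn left, now facing East
  R: turn right, now facing South
  L: turn left, now facing East
  F2: move forward 0/2 (blocked), now at (x=1, y=3)
  F5: move forward 0/5 (blocked), now at (x=1, y=3)
  F3: move forward 0/3 (blocked), now at (x=1, y=3)
  L: turn left, now facing North
  F2: move forward 0/2 (blocked), now at (x=1, y=3)
  F5: move forward 0/5 (blocked), now at (x=1, y=3)
Final: (x=1, y=3), facing North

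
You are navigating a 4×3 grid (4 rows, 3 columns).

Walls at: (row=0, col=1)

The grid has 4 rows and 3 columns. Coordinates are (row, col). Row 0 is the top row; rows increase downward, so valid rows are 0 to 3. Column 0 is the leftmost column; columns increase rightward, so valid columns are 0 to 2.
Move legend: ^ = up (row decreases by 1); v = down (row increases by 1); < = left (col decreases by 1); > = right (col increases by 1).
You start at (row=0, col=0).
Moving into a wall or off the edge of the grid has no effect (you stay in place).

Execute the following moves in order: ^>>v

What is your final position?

Start: (row=0, col=0)
  ^ (up): blocked, stay at (row=0, col=0)
  > (right): blocked, stay at (row=0, col=0)
  > (right): blocked, stay at (row=0, col=0)
  v (down): (row=0, col=0) -> (row=1, col=0)
Final: (row=1, col=0)

Answer: Final position: (row=1, col=0)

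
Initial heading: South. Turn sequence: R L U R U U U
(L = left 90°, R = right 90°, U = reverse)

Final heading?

Start: South
  R (right (90° clockwise)) -> West
  L (left (90° counter-clockwise)) -> South
  U (U-turn (180°)) -> North
  R (right (90° clockwise)) -> East
  U (U-turn (180°)) -> West
  U (U-turn (180°)) -> East
  U (U-turn (180°)) -> West
Final: West

Answer: Final heading: West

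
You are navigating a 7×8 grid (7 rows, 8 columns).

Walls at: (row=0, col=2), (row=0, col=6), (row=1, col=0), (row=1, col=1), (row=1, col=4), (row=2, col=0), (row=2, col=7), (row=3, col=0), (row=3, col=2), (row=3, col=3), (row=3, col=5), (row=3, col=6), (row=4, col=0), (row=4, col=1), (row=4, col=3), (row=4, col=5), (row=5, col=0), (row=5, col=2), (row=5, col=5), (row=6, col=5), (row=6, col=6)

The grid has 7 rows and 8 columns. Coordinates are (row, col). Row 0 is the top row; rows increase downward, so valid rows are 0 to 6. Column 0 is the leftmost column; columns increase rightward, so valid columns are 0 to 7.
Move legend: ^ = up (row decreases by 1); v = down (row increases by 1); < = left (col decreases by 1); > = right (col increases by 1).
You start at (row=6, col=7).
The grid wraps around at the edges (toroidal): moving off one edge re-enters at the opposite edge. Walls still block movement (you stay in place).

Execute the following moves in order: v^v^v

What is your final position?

Answer: Final position: (row=0, col=7)

Derivation:
Start: (row=6, col=7)
  v (down): (row=6, col=7) -> (row=0, col=7)
  ^ (up): (row=0, col=7) -> (row=6, col=7)
  v (down): (row=6, col=7) -> (row=0, col=7)
  ^ (up): (row=0, col=7) -> (row=6, col=7)
  v (down): (row=6, col=7) -> (row=0, col=7)
Final: (row=0, col=7)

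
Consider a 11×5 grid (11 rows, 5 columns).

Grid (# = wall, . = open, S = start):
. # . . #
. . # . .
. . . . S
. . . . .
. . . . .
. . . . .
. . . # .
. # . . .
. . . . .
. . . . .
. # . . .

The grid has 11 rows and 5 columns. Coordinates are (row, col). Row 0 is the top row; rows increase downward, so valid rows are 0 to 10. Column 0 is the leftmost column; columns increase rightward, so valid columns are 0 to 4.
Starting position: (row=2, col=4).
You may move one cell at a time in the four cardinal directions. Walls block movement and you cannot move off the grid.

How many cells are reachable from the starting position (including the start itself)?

Answer: Reachable cells: 49

Derivation:
BFS flood-fill from (row=2, col=4):
  Distance 0: (row=2, col=4)
  Distance 1: (row=1, col=4), (row=2, col=3), (row=3, col=4)
  Distance 2: (row=1, col=3), (row=2, col=2), (row=3, col=3), (row=4, col=4)
  Distance 3: (row=0, col=3), (row=2, col=1), (row=3, col=2), (row=4, col=3), (row=5, col=4)
  Distance 4: (row=0, col=2), (row=1, col=1), (row=2, col=0), (row=3, col=1), (row=4, col=2), (row=5, col=3), (row=6, col=4)
  Distance 5: (row=1, col=0), (row=3, col=0), (row=4, col=1), (row=5, col=2), (row=7, col=4)
  Distance 6: (row=0, col=0), (row=4, col=0), (row=5, col=1), (row=6, col=2), (row=7, col=3), (row=8, col=4)
  Distance 7: (row=5, col=0), (row=6, col=1), (row=7, col=2), (row=8, col=3), (row=9, col=4)
  Distance 8: (row=6, col=0), (row=8, col=2), (row=9, col=3), (row=10, col=4)
  Distance 9: (row=7, col=0), (row=8, col=1), (row=9, col=2), (row=10, col=3)
  Distance 10: (row=8, col=0), (row=9, col=1), (row=10, col=2)
  Distance 11: (row=9, col=0)
  Distance 12: (row=10, col=0)
Total reachable: 49 (grid has 49 open cells total)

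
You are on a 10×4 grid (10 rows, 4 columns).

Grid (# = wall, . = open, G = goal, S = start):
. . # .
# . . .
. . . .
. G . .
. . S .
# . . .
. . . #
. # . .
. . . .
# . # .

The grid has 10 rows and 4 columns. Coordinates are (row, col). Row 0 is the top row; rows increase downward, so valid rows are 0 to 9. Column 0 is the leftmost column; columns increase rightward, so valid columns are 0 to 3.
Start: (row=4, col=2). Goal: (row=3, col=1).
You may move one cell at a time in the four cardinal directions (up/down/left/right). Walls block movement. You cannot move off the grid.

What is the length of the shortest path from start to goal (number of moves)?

Answer: Shortest path length: 2

Derivation:
BFS from (row=4, col=2) until reaching (row=3, col=1):
  Distance 0: (row=4, col=2)
  Distance 1: (row=3, col=2), (row=4, col=1), (row=4, col=3), (row=5, col=2)
  Distance 2: (row=2, col=2), (row=3, col=1), (row=3, col=3), (row=4, col=0), (row=5, col=1), (row=5, col=3), (row=6, col=2)  <- goal reached here
One shortest path (2 moves): (row=4, col=2) -> (row=4, col=1) -> (row=3, col=1)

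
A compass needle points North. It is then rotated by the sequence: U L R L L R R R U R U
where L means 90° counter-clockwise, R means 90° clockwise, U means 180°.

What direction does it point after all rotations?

Start: North
  U (U-turn (180°)) -> South
  L (left (90° counter-clockwise)) -> East
  R (right (90° clockwise)) -> South
  L (left (90° counter-clockwise)) -> East
  L (left (90° counter-clockwise)) -> North
  R (right (90° clockwise)) -> East
  R (right (90° clockwise)) -> South
  R (right (90° clockwise)) -> West
  U (U-turn (180°)) -> East
  R (right (90° clockwise)) -> South
  U (U-turn (180°)) -> North
Final: North

Answer: Final heading: North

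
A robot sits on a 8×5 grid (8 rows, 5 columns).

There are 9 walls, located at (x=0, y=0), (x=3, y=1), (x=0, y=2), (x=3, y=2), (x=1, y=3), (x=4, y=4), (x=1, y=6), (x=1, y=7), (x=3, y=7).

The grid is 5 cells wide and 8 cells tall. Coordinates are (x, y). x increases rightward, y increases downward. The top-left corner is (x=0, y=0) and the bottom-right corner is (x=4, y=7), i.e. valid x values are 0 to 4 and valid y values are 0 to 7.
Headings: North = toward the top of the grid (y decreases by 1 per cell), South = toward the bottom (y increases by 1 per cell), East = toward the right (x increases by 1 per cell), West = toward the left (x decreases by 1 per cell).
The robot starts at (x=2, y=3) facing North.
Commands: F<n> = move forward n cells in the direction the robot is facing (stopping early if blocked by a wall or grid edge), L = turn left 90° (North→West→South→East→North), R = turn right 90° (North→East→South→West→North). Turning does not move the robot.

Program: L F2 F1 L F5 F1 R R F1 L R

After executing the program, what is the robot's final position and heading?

Answer: Final position: (x=2, y=6), facing North

Derivation:
Start: (x=2, y=3), facing North
  L: turn left, now facing West
  F2: move forward 0/2 (blocked), now at (x=2, y=3)
  F1: move forward 0/1 (blocked), now at (x=2, y=3)
  L: turn left, now facing South
  F5: move forward 4/5 (blocked), now at (x=2, y=7)
  F1: move forward 0/1 (blocked), now at (x=2, y=7)
  R: turn right, now facing West
  R: turn right, now facing North
  F1: move forward 1, now at (x=2, y=6)
  L: turn left, now facing West
  R: turn right, now facing North
Final: (x=2, y=6), facing North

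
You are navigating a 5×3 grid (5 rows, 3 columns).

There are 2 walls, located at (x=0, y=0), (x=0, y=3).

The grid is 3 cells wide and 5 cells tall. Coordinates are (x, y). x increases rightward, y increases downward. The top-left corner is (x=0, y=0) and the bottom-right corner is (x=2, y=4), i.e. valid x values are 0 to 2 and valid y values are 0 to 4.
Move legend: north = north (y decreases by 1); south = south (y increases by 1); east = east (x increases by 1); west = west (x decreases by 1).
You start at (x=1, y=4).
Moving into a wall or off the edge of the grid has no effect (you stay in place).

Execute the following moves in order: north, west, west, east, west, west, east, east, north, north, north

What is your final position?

Start: (x=1, y=4)
  north (north): (x=1, y=4) -> (x=1, y=3)
  west (west): blocked, stay at (x=1, y=3)
  west (west): blocked, stay at (x=1, y=3)
  east (east): (x=1, y=3) -> (x=2, y=3)
  west (west): (x=2, y=3) -> (x=1, y=3)
  west (west): blocked, stay at (x=1, y=3)
  east (east): (x=1, y=3) -> (x=2, y=3)
  east (east): blocked, stay at (x=2, y=3)
  north (north): (x=2, y=3) -> (x=2, y=2)
  north (north): (x=2, y=2) -> (x=2, y=1)
  north (north): (x=2, y=1) -> (x=2, y=0)
Final: (x=2, y=0)

Answer: Final position: (x=2, y=0)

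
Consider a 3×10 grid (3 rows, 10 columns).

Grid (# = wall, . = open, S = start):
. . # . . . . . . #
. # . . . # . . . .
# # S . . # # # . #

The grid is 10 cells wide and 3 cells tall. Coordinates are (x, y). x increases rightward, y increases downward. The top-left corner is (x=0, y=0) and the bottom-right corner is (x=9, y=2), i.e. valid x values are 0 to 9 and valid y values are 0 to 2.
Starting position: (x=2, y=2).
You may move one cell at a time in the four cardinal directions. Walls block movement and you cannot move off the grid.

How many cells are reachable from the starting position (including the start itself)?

Answer: Reachable cells: 17

Derivation:
BFS flood-fill from (x=2, y=2):
  Distance 0: (x=2, y=2)
  Distance 1: (x=2, y=1), (x=3, y=2)
  Distance 2: (x=3, y=1), (x=4, y=2)
  Distance 3: (x=3, y=0), (x=4, y=1)
  Distance 4: (x=4, y=0)
  Distance 5: (x=5, y=0)
  Distance 6: (x=6, y=0)
  Distance 7: (x=7, y=0), (x=6, y=1)
  Distance 8: (x=8, y=0), (x=7, y=1)
  Distance 9: (x=8, y=1)
  Distance 10: (x=9, y=1), (x=8, y=2)
Total reachable: 17 (grid has 20 open cells total)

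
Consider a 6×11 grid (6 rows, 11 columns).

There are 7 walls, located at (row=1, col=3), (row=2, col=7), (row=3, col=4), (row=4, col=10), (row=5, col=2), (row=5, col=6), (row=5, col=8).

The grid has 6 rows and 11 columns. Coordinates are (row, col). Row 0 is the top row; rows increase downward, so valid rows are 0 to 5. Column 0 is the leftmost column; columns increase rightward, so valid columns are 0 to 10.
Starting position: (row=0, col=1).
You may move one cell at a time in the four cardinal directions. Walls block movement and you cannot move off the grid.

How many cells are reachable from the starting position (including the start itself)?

Answer: Reachable cells: 59

Derivation:
BFS flood-fill from (row=0, col=1):
  Distance 0: (row=0, col=1)
  Distance 1: (row=0, col=0), (row=0, col=2), (row=1, col=1)
  Distance 2: (row=0, col=3), (row=1, col=0), (row=1, col=2), (row=2, col=1)
  Distance 3: (row=0, col=4), (row=2, col=0), (row=2, col=2), (row=3, col=1)
  Distance 4: (row=0, col=5), (row=1, col=4), (row=2, col=3), (row=3, col=0), (row=3, col=2), (row=4, col=1)
  Distance 5: (row=0, col=6), (row=1, col=5), (row=2, col=4), (row=3, col=3), (row=4, col=0), (row=4, col=2), (row=5, col=1)
  Distance 6: (row=0, col=7), (row=1, col=6), (row=2, col=5), (row=4, col=3), (row=5, col=0)
  Distance 7: (row=0, col=8), (row=1, col=7), (row=2, col=6), (row=3, col=5), (row=4, col=4), (row=5, col=3)
  Distance 8: (row=0, col=9), (row=1, col=8), (row=3, col=6), (row=4, col=5), (row=5, col=4)
  Distance 9: (row=0, col=10), (row=1, col=9), (row=2, col=8), (row=3, col=7), (row=4, col=6), (row=5, col=5)
  Distance 10: (row=1, col=10), (row=2, col=9), (row=3, col=8), (row=4, col=7)
  Distance 11: (row=2, col=10), (row=3, col=9), (row=4, col=8), (row=5, col=7)
  Distance 12: (row=3, col=10), (row=4, col=9)
  Distance 13: (row=5, col=9)
  Distance 14: (row=5, col=10)
Total reachable: 59 (grid has 59 open cells total)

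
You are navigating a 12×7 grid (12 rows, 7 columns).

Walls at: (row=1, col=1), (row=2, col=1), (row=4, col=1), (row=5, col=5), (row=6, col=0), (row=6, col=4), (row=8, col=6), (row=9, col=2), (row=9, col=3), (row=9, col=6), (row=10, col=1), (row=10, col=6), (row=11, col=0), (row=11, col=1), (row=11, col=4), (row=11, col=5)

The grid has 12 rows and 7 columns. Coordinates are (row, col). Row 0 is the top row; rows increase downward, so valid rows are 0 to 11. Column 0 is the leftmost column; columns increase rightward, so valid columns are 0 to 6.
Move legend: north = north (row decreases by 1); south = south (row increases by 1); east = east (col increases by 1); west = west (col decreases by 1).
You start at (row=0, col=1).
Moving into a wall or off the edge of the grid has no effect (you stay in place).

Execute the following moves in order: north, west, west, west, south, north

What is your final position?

Answer: Final position: (row=0, col=0)

Derivation:
Start: (row=0, col=1)
  north (north): blocked, stay at (row=0, col=1)
  west (west): (row=0, col=1) -> (row=0, col=0)
  west (west): blocked, stay at (row=0, col=0)
  west (west): blocked, stay at (row=0, col=0)
  south (south): (row=0, col=0) -> (row=1, col=0)
  north (north): (row=1, col=0) -> (row=0, col=0)
Final: (row=0, col=0)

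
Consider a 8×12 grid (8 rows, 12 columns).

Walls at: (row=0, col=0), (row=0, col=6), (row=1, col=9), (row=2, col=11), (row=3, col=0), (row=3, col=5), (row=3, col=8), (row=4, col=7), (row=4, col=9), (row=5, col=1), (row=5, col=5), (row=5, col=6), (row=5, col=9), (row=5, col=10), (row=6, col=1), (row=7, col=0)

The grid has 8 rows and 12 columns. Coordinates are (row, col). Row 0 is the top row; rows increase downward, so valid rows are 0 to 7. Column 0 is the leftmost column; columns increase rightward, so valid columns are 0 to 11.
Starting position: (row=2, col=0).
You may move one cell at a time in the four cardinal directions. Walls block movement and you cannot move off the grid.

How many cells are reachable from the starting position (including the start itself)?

BFS flood-fill from (row=2, col=0):
  Distance 0: (row=2, col=0)
  Distance 1: (row=1, col=0), (row=2, col=1)
  Distance 2: (row=1, col=1), (row=2, col=2), (row=3, col=1)
  Distance 3: (row=0, col=1), (row=1, col=2), (row=2, col=3), (row=3, col=2), (row=4, col=1)
  Distance 4: (row=0, col=2), (row=1, col=3), (row=2, col=4), (row=3, col=3), (row=4, col=0), (row=4, col=2)
  Distance 5: (row=0, col=3), (row=1, col=4), (row=2, col=5), (row=3, col=4), (row=4, col=3), (row=5, col=0), (row=5, col=2)
  Distance 6: (row=0, col=4), (row=1, col=5), (row=2, col=6), (row=4, col=4), (row=5, col=3), (row=6, col=0), (row=6, col=2)
  Distance 7: (row=0, col=5), (row=1, col=6), (row=2, col=7), (row=3, col=6), (row=4, col=5), (row=5, col=4), (row=6, col=3), (row=7, col=2)
  Distance 8: (row=1, col=7), (row=2, col=8), (row=3, col=7), (row=4, col=6), (row=6, col=4), (row=7, col=1), (row=7, col=3)
  Distance 9: (row=0, col=7), (row=1, col=8), (row=2, col=9), (row=6, col=5), (row=7, col=4)
  Distance 10: (row=0, col=8), (row=2, col=10), (row=3, col=9), (row=6, col=6), (row=7, col=5)
  Distance 11: (row=0, col=9), (row=1, col=10), (row=3, col=10), (row=6, col=7), (row=7, col=6)
  Distance 12: (row=0, col=10), (row=1, col=11), (row=3, col=11), (row=4, col=10), (row=5, col=7), (row=6, col=8), (row=7, col=7)
  Distance 13: (row=0, col=11), (row=4, col=11), (row=5, col=8), (row=6, col=9), (row=7, col=8)
  Distance 14: (row=4, col=8), (row=5, col=11), (row=6, col=10), (row=7, col=9)
  Distance 15: (row=6, col=11), (row=7, col=10)
  Distance 16: (row=7, col=11)
Total reachable: 80 (grid has 80 open cells total)

Answer: Reachable cells: 80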